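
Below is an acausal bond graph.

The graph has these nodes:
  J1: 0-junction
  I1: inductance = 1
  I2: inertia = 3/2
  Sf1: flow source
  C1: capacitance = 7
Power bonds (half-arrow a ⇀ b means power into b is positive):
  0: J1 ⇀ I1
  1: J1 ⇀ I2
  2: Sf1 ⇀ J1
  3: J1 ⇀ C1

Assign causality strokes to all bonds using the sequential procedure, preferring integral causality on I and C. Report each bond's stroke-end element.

#0 stroke at I1
#1 stroke at I2
#2 stroke at Sf1
#3 stroke at J1

#2 stroke at Sf1  (Sf1: flow source, stroke at near end)
#0 stroke at I1  (I1 integral (f out))
#1 stroke at I2  (I2 outputs flow p/I2)
#3 stroke at J1  (closing 0-jn rule on J1)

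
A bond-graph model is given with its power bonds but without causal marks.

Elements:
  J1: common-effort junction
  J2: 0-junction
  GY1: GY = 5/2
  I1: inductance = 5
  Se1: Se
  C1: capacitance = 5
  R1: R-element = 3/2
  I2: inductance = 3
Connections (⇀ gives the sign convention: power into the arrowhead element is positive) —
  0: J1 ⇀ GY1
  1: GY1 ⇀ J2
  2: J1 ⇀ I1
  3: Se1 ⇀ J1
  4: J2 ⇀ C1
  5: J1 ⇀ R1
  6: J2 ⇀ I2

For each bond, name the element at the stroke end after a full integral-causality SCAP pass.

β0 stroke→GY1
β1 stroke→GY1
β2 stroke→I1
β3 stroke→J1
β4 stroke→J2
β5 stroke→R1
β6 stroke→I2

b3 |J1  (source Se1 imposes e)
b0 |GY1  (common-e at J1 fixed by 3)
b2 |I1  (J1 effort already set via bond 3)
b5 |R1  (0-jn J1 has e-setter on 3)
b1 |GY1  (through GY1, causality inverts; strokes same side of GY1)
b4 |J2  (C1 outputs effort q/C1)
b6 |I2  (common-e at J2 fixed by 4)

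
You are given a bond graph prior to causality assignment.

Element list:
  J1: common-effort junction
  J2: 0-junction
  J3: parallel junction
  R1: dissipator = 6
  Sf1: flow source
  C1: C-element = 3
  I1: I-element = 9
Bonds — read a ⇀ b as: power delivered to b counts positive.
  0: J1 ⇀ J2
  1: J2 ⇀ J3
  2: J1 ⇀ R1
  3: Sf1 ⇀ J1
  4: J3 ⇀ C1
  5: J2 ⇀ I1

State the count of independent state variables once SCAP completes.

β3 stroke→Sf1  (Sf1 fixes flow; stroke at Sf1)
β4 stroke→J3  (C1 outputs effort q/C1)
β1 stroke→J2  (0-jn J3 has e-setter on 4)
β0 stroke→J1  (J2 effort already set via bond 1)
β5 stroke→I1  (J2: bond 1 brought effort, rest push out)
β2 stroke→R1  (0-jn J1 has e-setter on 0)

2  (C1, I1 all integral)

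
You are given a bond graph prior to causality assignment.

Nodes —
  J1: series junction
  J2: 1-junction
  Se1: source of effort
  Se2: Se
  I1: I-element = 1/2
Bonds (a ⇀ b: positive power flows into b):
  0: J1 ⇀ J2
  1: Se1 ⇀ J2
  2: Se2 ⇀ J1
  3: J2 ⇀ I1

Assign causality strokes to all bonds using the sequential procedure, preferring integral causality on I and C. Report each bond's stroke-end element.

#1 stroke→J2  (Se1 (Se) sets effort on bond)
#2 stroke→J1  (source Se2 imposes e)
#0 stroke→J2  (closing 1-jn rule on J1)
#3 stroke→I1  (J2: last free bond brings flow in)

bond 0 stroke→J2
bond 1 stroke→J2
bond 2 stroke→J1
bond 3 stroke→I1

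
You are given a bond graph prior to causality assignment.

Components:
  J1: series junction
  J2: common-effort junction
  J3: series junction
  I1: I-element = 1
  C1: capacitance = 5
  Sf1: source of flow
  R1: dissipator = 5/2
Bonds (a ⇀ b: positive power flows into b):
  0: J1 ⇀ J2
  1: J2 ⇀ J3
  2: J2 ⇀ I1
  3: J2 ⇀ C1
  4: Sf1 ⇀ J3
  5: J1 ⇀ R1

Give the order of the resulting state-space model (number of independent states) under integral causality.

b4 |Sf1  (Sf1 fixes flow; stroke at Sf1)
b1 |J3  (J3 flow already set via bond 4)
b2 |I1  (prefer integral on I1)
b3 |J2  (C1: C, integral causality)
b0 |J1  (J2 effort already set via bond 3)
b5 |R1  (J1 needs exactly one f-in)

2  (C1, I1 all integral)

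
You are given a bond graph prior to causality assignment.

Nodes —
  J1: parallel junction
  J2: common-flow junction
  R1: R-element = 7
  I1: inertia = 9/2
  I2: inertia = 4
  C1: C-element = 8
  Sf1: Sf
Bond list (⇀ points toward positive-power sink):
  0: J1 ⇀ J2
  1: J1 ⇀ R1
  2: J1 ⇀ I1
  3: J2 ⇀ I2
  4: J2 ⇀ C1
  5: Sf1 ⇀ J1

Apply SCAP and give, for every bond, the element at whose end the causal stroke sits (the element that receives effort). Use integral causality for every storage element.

bond 0 stroke at J2
bond 1 stroke at J1
bond 2 stroke at I1
bond 3 stroke at I2
bond 4 stroke at J2
bond 5 stroke at Sf1

β5 |Sf1  (Sf1: flow source, stroke at near end)
β2 |I1  (I1: I, integral causality)
β3 |I2  (prefer integral on I2)
β0 |J2  (common-f at J2 fixed by 3)
β4 |J2  (J2 flow already set via bond 3)
β1 |J1  (only one effort-in slot at J1)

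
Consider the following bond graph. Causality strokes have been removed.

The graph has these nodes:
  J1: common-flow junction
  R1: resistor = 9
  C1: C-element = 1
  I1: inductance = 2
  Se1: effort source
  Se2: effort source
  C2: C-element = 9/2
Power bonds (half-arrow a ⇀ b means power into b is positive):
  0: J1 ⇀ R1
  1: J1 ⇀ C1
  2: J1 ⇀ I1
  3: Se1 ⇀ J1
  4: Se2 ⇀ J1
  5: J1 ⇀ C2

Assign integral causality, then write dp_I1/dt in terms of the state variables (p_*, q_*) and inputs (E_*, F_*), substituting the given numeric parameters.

#3 |J1  (Se1 (Se) sets effort on bond)
#4 |J1  (Se2 fixes effort; stroke away)
#1 |J1  (C1 outputs effort q/C1)
#2 |I1  (prefer integral on I1)
#0 |J1  (common-f at J1 fixed by 2)
#5 |J1  (1-jn J1 has f-setter on 2)

dp_I1/dt = E_Se1 + E_Se2 - 9*p_I1/2 - q_C1 - 2*q_C2/9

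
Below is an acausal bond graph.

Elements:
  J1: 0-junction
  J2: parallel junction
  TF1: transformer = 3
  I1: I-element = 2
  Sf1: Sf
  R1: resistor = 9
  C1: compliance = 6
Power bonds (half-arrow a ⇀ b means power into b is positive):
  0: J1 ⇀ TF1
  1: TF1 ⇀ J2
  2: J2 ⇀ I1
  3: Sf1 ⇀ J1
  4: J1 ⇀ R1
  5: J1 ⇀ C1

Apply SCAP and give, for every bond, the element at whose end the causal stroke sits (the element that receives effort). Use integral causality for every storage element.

#0 →TF1
#1 →J2
#2 →I1
#3 →Sf1
#4 →R1
#5 →J1

β3 →Sf1  (Sf1 (Sf) sets flow on bond)
β2 →I1  (prefer integral on I1)
β1 →J2  (J2: last free bond brings effort in)
β0 →TF1  (TF TF1: opposite of bond 1)
β5 →J1  (C1: C, integral causality)
β4 →R1  (J1: bond 5 brought effort, rest push out)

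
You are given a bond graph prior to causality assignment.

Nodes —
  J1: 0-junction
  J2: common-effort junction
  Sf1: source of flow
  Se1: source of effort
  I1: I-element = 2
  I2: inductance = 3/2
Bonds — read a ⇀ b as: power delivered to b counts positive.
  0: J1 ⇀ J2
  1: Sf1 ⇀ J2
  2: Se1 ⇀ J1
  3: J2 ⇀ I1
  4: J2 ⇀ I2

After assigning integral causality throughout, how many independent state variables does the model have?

2  (I1, I2 all integral)

b1 |Sf1  (source Sf1 imposes f)
b2 |J1  (Se1 fixes effort; stroke away)
b0 |J2  (J1: bond 2 brought effort, rest push out)
b3 |I1  (common-e at J2 fixed by 0)
b4 |I2  (common-e at J2 fixed by 0)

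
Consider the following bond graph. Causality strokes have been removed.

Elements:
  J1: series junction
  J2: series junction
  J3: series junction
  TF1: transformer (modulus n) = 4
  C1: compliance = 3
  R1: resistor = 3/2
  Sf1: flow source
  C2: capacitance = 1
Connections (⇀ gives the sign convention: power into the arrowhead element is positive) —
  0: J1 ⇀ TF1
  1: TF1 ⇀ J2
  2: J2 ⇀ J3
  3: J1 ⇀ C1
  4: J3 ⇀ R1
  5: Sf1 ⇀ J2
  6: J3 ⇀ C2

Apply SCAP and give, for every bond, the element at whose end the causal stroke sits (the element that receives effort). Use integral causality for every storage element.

bond 5 |Sf1  (Sf1: flow source, stroke at near end)
bond 1 |J2  (common-f at J2 fixed by 5)
bond 2 |J2  (J2: bond 5 brought flow, rest push out)
bond 4 |J3  (J3 flow already set via bond 2)
bond 6 |J3  (J3: bond 2 brought flow, rest push out)
bond 0 |TF1  (TF TF1: opposite of bond 1)
bond 3 |J1  (J1: bond 0 brought flow, rest push out)

bond 0 |TF1
bond 1 |J2
bond 2 |J2
bond 3 |J1
bond 4 |J3
bond 5 |Sf1
bond 6 |J3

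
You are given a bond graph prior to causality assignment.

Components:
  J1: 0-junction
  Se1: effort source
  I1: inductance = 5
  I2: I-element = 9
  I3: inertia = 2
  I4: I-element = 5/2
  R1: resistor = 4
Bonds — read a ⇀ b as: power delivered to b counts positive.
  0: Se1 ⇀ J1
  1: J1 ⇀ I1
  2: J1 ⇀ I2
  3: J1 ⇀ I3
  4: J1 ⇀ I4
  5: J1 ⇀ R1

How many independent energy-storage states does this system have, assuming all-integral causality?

#0 stroke→J1  (Se1: effort source, stroke at far end)
#1 stroke→I1  (common-e at J1 fixed by 0)
#2 stroke→I2  (0-jn J1 has e-setter on 0)
#3 stroke→I3  (common-e at J1 fixed by 0)
#4 stroke→I4  (0-jn J1 has e-setter on 0)
#5 stroke→R1  (J1 effort already set via bond 0)

4  (I1, I2, I3, I4 all integral)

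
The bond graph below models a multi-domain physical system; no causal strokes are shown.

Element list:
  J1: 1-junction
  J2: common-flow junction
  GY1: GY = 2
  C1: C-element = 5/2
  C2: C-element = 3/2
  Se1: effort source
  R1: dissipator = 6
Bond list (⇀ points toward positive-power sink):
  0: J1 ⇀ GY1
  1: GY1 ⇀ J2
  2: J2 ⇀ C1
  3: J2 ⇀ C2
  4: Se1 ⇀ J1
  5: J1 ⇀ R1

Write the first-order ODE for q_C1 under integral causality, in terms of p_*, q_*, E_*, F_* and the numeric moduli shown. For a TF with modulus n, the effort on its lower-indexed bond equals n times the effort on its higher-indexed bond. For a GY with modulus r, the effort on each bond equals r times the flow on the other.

dq_C1/dt = E_Se1/2 - 3*q_C1/5 - q_C2

β4 |J1  (Se1 (Se) sets effort on bond)
β2 |J2  (prefer integral on C1)
β3 |J2  (C2: C, integral causality)
β1 |GY1  (only one flow-in slot at J2)
β0 |GY1  (GY GY1: same side as bond 1)
β5 |J1  (1-jn J1 has f-setter on 0)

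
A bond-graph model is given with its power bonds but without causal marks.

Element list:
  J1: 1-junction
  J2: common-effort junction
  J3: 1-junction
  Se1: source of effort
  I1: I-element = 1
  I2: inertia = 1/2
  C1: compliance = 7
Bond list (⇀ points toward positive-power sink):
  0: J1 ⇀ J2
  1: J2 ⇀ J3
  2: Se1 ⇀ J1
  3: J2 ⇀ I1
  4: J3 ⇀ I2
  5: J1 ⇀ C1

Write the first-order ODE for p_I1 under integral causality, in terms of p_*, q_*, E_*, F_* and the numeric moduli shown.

dp_I1/dt = E_Se1 - q_C1/7

bond 2 |J1  (Se1 (Se) sets effort on bond)
bond 3 |I1  (I1 integral (f out))
bond 4 |I2  (I2: I, integral causality)
bond 1 |J3  (common-f at J3 fixed by 4)
bond 0 |J2  (J2: last free bond brings effort in)
bond 5 |J1  (J1: bond 0 brought flow, rest push out)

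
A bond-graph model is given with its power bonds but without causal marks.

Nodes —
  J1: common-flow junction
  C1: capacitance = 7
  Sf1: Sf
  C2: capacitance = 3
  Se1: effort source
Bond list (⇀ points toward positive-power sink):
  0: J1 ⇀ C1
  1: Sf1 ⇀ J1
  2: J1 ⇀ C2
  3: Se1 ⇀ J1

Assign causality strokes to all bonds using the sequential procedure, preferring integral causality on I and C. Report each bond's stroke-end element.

#1 →Sf1  (Sf1 fixes flow; stroke at Sf1)
#3 →J1  (source Se1 imposes e)
#0 →J1  (1-jn J1 has f-setter on 1)
#2 →J1  (common-f at J1 fixed by 1)

bond 0 stroke at J1
bond 1 stroke at Sf1
bond 2 stroke at J1
bond 3 stroke at J1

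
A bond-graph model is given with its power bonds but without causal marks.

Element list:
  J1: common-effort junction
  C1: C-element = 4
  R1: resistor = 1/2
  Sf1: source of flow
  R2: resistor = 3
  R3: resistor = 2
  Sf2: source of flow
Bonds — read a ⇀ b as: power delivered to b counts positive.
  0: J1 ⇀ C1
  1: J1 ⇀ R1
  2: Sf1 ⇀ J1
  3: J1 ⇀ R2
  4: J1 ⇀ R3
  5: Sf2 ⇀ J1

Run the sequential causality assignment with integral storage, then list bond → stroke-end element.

β0 stroke at J1
β1 stroke at R1
β2 stroke at Sf1
β3 stroke at R2
β4 stroke at R3
β5 stroke at Sf2

β2 stroke at Sf1  (Sf1: flow source, stroke at near end)
β5 stroke at Sf2  (Sf2: flow source, stroke at near end)
β0 stroke at J1  (C1: C, integral causality)
β1 stroke at R1  (J1 effort already set via bond 0)
β3 stroke at R2  (0-jn J1 has e-setter on 0)
β4 stroke at R3  (J1: bond 0 brought effort, rest push out)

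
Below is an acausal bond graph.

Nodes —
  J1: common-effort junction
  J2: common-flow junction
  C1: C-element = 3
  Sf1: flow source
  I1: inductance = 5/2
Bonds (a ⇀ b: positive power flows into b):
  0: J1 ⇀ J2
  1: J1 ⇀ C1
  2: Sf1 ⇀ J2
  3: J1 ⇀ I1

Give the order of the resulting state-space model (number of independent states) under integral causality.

#2 |Sf1  (source Sf1 imposes f)
#0 |J2  (1-jn J2 has f-setter on 2)
#1 |J1  (prefer integral on C1)
#3 |I1  (J1: bond 1 brought effort, rest push out)

2  (C1, I1 all integral)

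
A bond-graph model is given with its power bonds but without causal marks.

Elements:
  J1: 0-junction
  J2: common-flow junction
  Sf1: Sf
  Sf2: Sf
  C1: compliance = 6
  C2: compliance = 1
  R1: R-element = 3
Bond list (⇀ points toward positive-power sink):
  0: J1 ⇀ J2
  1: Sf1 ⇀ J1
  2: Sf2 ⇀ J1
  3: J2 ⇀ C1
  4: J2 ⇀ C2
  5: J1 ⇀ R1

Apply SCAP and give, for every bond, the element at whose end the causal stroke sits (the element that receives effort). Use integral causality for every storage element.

β0 |J1
β1 |Sf1
β2 |Sf2
β3 |J2
β4 |J2
β5 |R1

#1 stroke at Sf1  (source Sf1 imposes f)
#2 stroke at Sf2  (Sf2: flow source, stroke at near end)
#3 stroke at J2  (C1 integral (e out))
#4 stroke at J2  (C2: C, integral causality)
#0 stroke at J1  (J2: last free bond brings flow in)
#5 stroke at R1  (J1: bond 0 brought effort, rest push out)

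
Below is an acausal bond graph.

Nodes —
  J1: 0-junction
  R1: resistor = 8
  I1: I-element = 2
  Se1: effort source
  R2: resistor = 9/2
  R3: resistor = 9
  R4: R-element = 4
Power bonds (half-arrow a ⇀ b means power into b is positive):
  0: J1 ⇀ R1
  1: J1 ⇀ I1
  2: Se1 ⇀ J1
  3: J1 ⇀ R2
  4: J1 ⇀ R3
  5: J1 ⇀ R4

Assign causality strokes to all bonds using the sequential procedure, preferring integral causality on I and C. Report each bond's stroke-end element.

b0 stroke→R1
b1 stroke→I1
b2 stroke→J1
b3 stroke→R2
b4 stroke→R3
b5 stroke→R4

#2 →J1  (source Se1 imposes e)
#0 →R1  (J1: bond 2 brought effort, rest push out)
#1 →I1  (J1 effort already set via bond 2)
#3 →R2  (J1: bond 2 brought effort, rest push out)
#4 →R3  (common-e at J1 fixed by 2)
#5 →R4  (common-e at J1 fixed by 2)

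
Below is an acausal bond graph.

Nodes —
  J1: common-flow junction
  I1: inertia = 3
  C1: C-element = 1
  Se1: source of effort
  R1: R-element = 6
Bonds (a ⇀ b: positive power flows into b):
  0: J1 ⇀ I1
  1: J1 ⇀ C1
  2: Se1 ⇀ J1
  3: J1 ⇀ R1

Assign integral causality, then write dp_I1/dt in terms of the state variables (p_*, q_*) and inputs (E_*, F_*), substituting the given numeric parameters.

β2 |J1  (Se1: effort source, stroke at far end)
β0 |I1  (prefer integral on I1)
β1 |J1  (J1 flow already set via bond 0)
β3 |J1  (common-f at J1 fixed by 0)

dp_I1/dt = E_Se1 - 2*p_I1 - q_C1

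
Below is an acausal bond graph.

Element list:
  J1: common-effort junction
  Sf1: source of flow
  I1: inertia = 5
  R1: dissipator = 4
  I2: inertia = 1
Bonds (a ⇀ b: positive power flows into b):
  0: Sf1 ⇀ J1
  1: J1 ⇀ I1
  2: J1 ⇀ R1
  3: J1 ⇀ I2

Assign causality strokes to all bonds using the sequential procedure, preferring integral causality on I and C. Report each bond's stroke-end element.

#0 stroke→Sf1
#1 stroke→I1
#2 stroke→J1
#3 stroke→I2

#0 stroke→Sf1  (Sf1 fixes flow; stroke at Sf1)
#1 stroke→I1  (I1 outputs flow p/I1)
#3 stroke→I2  (I2 integral (f out))
#2 stroke→J1  (J1 needs exactly one e-in)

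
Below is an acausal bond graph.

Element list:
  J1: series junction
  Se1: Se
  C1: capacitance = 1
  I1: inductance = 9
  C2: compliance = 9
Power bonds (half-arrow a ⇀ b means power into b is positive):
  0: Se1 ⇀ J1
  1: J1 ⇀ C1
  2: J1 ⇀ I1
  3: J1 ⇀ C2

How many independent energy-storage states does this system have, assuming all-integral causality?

3  (C1, C2, I1 all integral)

bond 0 stroke at J1  (source Se1 imposes e)
bond 1 stroke at J1  (prefer integral on C1)
bond 2 stroke at I1  (I1 integral (f out))
bond 3 stroke at J1  (common-f at J1 fixed by 2)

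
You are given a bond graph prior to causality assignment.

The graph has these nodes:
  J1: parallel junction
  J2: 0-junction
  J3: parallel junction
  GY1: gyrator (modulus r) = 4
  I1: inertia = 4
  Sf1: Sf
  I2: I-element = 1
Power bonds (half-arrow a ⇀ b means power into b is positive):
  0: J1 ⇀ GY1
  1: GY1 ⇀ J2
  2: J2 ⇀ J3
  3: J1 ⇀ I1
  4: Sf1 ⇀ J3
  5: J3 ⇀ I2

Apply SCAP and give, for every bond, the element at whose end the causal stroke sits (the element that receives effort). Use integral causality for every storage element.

#0 stroke→J1
#1 stroke→J2
#2 stroke→J3
#3 stroke→I1
#4 stroke→Sf1
#5 stroke→I2

b4 stroke at Sf1  (Sf1 (Sf) sets flow on bond)
b3 stroke at I1  (I1 integral (f out))
b0 stroke at J1  (closing 0-jn rule on J1)
b1 stroke at J2  (GY1: gyrator matches bond 0)
b2 stroke at J3  (J2 effort already set via bond 1)
b5 stroke at I2  (J3 effort already set via bond 2)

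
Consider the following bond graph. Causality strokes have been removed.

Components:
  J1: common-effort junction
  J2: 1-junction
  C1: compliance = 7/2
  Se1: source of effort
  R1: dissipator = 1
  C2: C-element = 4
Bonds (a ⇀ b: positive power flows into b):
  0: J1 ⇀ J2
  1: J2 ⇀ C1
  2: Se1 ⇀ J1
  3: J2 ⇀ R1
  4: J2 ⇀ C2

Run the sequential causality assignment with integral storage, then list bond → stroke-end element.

bond 0 →J2
bond 1 →J2
bond 2 →J1
bond 3 →R1
bond 4 →J2

b2 |J1  (Se1 fixes effort; stroke away)
b0 |J2  (J1: bond 2 brought effort, rest push out)
b1 |J2  (C1 integral (e out))
b4 |J2  (C2: C, integral causality)
b3 |R1  (J2 needs exactly one f-in)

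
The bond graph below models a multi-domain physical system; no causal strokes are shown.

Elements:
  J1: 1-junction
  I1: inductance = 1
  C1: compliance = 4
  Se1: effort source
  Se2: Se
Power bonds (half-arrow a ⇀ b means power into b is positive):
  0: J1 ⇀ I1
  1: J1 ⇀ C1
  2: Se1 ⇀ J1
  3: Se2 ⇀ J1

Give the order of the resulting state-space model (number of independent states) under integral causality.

2  (C1, I1 all integral)

bond 2 |J1  (Se1: effort source, stroke at far end)
bond 3 |J1  (Se2 fixes effort; stroke away)
bond 0 |I1  (I1 outputs flow p/I1)
bond 1 |J1  (common-f at J1 fixed by 0)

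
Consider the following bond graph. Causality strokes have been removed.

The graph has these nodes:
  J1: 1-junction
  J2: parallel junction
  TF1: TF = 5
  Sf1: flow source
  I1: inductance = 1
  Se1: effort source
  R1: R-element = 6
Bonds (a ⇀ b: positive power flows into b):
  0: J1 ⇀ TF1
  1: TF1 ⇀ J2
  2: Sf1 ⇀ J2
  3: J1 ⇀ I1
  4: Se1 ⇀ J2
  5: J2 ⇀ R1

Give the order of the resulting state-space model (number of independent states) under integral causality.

1  (I1 all integral)

bond 2 |Sf1  (Sf1 fixes flow; stroke at Sf1)
bond 4 |J2  (source Se1 imposes e)
bond 1 |TF1  (J2 effort already set via bond 4)
bond 5 |R1  (common-e at J2 fixed by 4)
bond 0 |J1  (TF1: transformer flips bond 1)
bond 3 |I1  (J1: last free bond brings flow in)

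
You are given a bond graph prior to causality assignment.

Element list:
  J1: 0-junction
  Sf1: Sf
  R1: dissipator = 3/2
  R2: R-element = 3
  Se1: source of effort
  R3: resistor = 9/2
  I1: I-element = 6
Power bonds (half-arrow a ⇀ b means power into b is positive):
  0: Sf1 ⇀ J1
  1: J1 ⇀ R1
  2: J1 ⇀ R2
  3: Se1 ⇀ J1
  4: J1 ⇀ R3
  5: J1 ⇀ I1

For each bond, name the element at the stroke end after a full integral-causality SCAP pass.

β0 →Sf1
β1 →R1
β2 →R2
β3 →J1
β4 →R3
β5 →I1

b0 stroke→Sf1  (Sf1 (Sf) sets flow on bond)
b3 stroke→J1  (Se1 (Se) sets effort on bond)
b1 stroke→R1  (common-e at J1 fixed by 3)
b2 stroke→R2  (0-jn J1 has e-setter on 3)
b4 stroke→R3  (J1: bond 3 brought effort, rest push out)
b5 stroke→I1  (J1: bond 3 brought effort, rest push out)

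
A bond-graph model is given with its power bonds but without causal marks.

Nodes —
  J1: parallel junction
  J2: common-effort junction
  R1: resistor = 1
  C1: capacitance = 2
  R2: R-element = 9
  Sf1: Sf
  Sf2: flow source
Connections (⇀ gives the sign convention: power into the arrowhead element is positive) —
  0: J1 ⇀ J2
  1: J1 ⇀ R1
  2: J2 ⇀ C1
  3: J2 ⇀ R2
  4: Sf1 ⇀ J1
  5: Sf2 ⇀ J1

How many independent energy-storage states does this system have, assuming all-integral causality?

b4 |Sf1  (Sf1: flow source, stroke at near end)
b5 |Sf2  (Sf2: flow source, stroke at near end)
b2 |J2  (C1: C, integral causality)
b0 |J1  (common-e at J2 fixed by 2)
b3 |R2  (J2: bond 2 brought effort, rest push out)
b1 |R1  (J1: bond 0 brought effort, rest push out)

1  (C1 all integral)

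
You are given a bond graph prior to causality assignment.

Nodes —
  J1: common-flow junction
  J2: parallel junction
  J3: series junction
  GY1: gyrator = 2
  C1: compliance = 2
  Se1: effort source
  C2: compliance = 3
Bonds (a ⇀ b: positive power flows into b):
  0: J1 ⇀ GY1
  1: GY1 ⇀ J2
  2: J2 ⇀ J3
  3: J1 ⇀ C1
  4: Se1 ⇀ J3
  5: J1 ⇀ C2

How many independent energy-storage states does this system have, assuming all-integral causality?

#4 stroke→J3  (Se1 (Se) sets effort on bond)
#2 stroke→J2  (J3 needs exactly one f-in)
#1 stroke→GY1  (J2: bond 2 brought effort, rest push out)
#0 stroke→GY1  (GY GY1: same side as bond 1)
#3 stroke→J1  (J1 flow already set via bond 0)
#5 stroke→J1  (1-jn J1 has f-setter on 0)

2  (C1, C2 all integral)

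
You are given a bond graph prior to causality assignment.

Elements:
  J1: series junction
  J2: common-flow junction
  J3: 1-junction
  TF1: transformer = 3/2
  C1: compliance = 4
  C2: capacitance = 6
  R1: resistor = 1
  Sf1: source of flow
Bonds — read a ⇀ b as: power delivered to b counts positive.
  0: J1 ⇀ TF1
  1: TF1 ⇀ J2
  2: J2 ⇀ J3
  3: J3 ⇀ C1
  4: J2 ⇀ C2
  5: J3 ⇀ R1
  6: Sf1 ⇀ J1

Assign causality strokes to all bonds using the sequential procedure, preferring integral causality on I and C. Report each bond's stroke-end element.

bond 0 |J1
bond 1 |TF1
bond 2 |J2
bond 3 |J3
bond 4 |J2
bond 5 |J3
bond 6 |Sf1

#6 stroke at Sf1  (source Sf1 imposes f)
#0 stroke at J1  (J1: bond 6 brought flow, rest push out)
#1 stroke at TF1  (through TF1, causality passes straight; one stroke at TF1)
#2 stroke at J2  (common-f at J2 fixed by 1)
#4 stroke at J2  (J2: bond 1 brought flow, rest push out)
#3 stroke at J3  (1-jn J3 has f-setter on 2)
#5 stroke at J3  (1-jn J3 has f-setter on 2)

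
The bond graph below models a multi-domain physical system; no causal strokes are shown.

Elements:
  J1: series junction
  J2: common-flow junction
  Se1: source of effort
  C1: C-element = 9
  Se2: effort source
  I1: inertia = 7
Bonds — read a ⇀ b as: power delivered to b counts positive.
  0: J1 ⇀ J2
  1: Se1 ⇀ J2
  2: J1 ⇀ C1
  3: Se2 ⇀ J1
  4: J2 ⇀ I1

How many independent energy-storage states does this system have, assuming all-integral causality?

2  (C1, I1 all integral)

bond 1 |J2  (source Se1 imposes e)
bond 3 |J1  (Se2 fixes effort; stroke away)
bond 2 |J1  (C1 outputs effort q/C1)
bond 0 |J2  (only one flow-in slot at J1)
bond 4 |I1  (J2: last free bond brings flow in)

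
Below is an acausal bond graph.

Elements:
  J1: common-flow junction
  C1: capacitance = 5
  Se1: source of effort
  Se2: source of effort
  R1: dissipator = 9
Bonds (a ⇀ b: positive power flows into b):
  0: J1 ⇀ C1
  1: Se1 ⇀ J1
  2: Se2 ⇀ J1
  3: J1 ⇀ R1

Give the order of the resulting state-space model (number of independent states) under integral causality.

b1 stroke at J1  (Se1: effort source, stroke at far end)
b2 stroke at J1  (Se2 (Se) sets effort on bond)
b0 stroke at J1  (C1 outputs effort q/C1)
b3 stroke at R1  (only one flow-in slot at J1)

1  (C1 all integral)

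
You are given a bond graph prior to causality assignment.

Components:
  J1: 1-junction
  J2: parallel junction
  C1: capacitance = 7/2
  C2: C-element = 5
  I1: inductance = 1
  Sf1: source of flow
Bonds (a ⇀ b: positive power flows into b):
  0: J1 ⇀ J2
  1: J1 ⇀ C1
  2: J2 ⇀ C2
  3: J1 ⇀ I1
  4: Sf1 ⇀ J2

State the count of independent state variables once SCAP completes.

3  (C1, C2, I1 all integral)

b4 |Sf1  (Sf1 fixes flow; stroke at Sf1)
b1 |J1  (C1 integral (e out))
b2 |J2  (C2 outputs effort q/C2)
b0 |J1  (J2 effort already set via bond 2)
b3 |I1  (only one flow-in slot at J1)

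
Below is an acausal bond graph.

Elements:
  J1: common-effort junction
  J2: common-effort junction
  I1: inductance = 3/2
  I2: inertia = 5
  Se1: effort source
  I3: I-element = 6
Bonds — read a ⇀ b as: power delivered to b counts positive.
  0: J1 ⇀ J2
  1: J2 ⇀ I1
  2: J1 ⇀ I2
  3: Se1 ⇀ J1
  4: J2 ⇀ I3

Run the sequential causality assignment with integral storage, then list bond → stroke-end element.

β0 →J2
β1 →I1
β2 →I2
β3 →J1
β4 →I3

β3 |J1  (Se1: effort source, stroke at far end)
β0 |J2  (common-e at J1 fixed by 3)
β2 |I2  (J1: bond 3 brought effort, rest push out)
β1 |I1  (J2 effort already set via bond 0)
β4 |I3  (J2 effort already set via bond 0)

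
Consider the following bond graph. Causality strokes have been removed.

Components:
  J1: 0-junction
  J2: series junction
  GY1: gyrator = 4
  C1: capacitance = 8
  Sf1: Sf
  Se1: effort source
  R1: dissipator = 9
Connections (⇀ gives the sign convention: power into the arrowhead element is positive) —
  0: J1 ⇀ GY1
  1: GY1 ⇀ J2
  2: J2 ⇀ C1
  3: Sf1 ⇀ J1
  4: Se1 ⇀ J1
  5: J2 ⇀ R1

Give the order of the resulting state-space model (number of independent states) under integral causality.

1  (C1 all integral)

β3 stroke→Sf1  (Sf1 fixes flow; stroke at Sf1)
β4 stroke→J1  (Se1 fixes effort; stroke away)
β0 stroke→GY1  (common-e at J1 fixed by 4)
β1 stroke→GY1  (through GY1, causality inverts; strokes same side of GY1)
β2 stroke→J2  (common-f at J2 fixed by 1)
β5 stroke→J2  (J2 flow already set via bond 1)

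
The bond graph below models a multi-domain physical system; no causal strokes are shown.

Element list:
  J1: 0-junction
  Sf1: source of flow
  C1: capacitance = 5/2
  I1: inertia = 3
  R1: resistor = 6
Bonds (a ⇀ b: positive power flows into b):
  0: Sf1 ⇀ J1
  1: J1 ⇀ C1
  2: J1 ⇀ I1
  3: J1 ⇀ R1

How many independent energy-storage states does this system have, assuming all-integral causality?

b0 →Sf1  (source Sf1 imposes f)
b1 →J1  (C1 integral (e out))
b2 →I1  (common-e at J1 fixed by 1)
b3 →R1  (J1 effort already set via bond 1)

2  (C1, I1 all integral)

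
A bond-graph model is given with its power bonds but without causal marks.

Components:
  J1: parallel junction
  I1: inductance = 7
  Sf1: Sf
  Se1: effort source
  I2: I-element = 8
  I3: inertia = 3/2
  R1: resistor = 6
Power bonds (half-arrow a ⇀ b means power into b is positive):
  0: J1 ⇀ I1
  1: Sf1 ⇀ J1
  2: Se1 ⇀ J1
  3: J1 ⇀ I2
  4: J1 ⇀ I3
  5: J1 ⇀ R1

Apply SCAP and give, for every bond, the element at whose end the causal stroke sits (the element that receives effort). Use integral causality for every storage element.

#0 stroke→I1
#1 stroke→Sf1
#2 stroke→J1
#3 stroke→I2
#4 stroke→I3
#5 stroke→R1

#1 |Sf1  (Sf1: flow source, stroke at near end)
#2 |J1  (Se1: effort source, stroke at far end)
#0 |I1  (J1 effort already set via bond 2)
#3 |I2  (J1 effort already set via bond 2)
#4 |I3  (J1: bond 2 brought effort, rest push out)
#5 |R1  (common-e at J1 fixed by 2)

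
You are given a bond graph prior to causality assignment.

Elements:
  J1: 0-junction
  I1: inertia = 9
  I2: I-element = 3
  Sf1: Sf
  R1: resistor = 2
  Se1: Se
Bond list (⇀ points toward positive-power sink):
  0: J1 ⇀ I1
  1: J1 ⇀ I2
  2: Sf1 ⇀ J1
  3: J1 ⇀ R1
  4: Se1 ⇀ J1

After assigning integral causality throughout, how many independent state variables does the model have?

#2 stroke at Sf1  (Sf1 fixes flow; stroke at Sf1)
#4 stroke at J1  (Se1 fixes effort; stroke away)
#0 stroke at I1  (common-e at J1 fixed by 4)
#1 stroke at I2  (0-jn J1 has e-setter on 4)
#3 stroke at R1  (J1: bond 4 brought effort, rest push out)

2  (I1, I2 all integral)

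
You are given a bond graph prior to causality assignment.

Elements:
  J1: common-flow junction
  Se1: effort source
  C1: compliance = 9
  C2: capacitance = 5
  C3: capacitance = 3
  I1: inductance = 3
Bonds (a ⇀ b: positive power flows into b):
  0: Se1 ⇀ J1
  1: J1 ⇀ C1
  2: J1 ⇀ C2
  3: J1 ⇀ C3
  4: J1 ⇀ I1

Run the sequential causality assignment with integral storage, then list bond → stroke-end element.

#0 stroke→J1  (Se1: effort source, stroke at far end)
#1 stroke→J1  (C1 integral (e out))
#2 stroke→J1  (prefer integral on C2)
#3 stroke→J1  (C3 outputs effort q/C3)
#4 stroke→I1  (closing 1-jn rule on J1)

b0 stroke at J1
b1 stroke at J1
b2 stroke at J1
b3 stroke at J1
b4 stroke at I1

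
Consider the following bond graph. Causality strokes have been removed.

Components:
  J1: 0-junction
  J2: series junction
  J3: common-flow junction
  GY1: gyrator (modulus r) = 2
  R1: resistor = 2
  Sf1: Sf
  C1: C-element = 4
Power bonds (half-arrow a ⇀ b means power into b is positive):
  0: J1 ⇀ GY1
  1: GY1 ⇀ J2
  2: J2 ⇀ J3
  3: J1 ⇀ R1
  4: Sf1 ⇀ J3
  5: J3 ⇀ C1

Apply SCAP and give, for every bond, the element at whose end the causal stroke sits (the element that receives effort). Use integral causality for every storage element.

bond 0 stroke→J1
bond 1 stroke→J2
bond 2 stroke→J3
bond 3 stroke→R1
bond 4 stroke→Sf1
bond 5 stroke→J3

β4 stroke at Sf1  (Sf1 fixes flow; stroke at Sf1)
β2 stroke at J3  (common-f at J3 fixed by 4)
β5 stroke at J3  (1-jn J3 has f-setter on 4)
β1 stroke at J2  (common-f at J2 fixed by 2)
β0 stroke at J1  (through GY1, causality inverts; strokes same side of GY1)
β3 stroke at R1  (common-e at J1 fixed by 0)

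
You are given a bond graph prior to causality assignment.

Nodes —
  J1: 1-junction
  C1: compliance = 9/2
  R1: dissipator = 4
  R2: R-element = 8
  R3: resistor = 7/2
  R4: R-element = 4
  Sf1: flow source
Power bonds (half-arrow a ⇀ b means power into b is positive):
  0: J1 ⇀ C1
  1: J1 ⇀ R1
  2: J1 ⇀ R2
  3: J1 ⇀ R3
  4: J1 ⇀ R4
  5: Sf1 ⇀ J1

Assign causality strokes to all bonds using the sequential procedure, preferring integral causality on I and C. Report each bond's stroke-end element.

#0 stroke→J1
#1 stroke→J1
#2 stroke→J1
#3 stroke→J1
#4 stroke→J1
#5 stroke→Sf1

bond 5 →Sf1  (source Sf1 imposes f)
bond 0 →J1  (J1 flow already set via bond 5)
bond 1 →J1  (J1: bond 5 brought flow, rest push out)
bond 2 →J1  (1-jn J1 has f-setter on 5)
bond 3 →J1  (J1 flow already set via bond 5)
bond 4 →J1  (1-jn J1 has f-setter on 5)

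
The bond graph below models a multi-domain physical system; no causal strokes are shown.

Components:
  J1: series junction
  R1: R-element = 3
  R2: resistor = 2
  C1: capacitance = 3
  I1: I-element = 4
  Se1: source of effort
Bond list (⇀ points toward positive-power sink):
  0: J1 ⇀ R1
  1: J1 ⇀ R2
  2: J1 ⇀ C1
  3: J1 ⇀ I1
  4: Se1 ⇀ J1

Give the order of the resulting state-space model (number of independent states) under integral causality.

#4 →J1  (source Se1 imposes e)
#2 →J1  (prefer integral on C1)
#3 →I1  (I1: I, integral causality)
#0 →J1  (common-f at J1 fixed by 3)
#1 →J1  (common-f at J1 fixed by 3)

2  (C1, I1 all integral)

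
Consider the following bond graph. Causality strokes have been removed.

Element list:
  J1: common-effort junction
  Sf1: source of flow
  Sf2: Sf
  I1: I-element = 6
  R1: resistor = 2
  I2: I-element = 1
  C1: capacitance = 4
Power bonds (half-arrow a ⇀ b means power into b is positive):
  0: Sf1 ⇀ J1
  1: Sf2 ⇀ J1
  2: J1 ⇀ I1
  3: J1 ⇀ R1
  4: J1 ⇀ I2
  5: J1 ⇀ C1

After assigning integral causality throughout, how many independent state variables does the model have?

#0 →Sf1  (Sf1: flow source, stroke at near end)
#1 →Sf2  (Sf2: flow source, stroke at near end)
#2 →I1  (I1 integral (f out))
#4 →I2  (I2 outputs flow p/I2)
#5 →J1  (prefer integral on C1)
#3 →R1  (common-e at J1 fixed by 5)

3  (C1, I1, I2 all integral)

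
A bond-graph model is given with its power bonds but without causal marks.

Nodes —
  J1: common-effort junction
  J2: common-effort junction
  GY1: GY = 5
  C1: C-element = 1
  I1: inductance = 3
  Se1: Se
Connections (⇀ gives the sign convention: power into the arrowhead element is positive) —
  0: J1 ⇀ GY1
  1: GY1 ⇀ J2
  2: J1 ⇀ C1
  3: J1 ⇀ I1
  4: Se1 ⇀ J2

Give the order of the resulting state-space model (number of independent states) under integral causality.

2  (C1, I1 all integral)

β4 stroke→J2  (source Se1 imposes e)
β1 stroke→GY1  (J2: bond 4 brought effort, rest push out)
β0 stroke→GY1  (GY1 both-in/both-out from 1)
β2 stroke→J1  (C1: C, integral causality)
β3 stroke→I1  (J1 effort already set via bond 2)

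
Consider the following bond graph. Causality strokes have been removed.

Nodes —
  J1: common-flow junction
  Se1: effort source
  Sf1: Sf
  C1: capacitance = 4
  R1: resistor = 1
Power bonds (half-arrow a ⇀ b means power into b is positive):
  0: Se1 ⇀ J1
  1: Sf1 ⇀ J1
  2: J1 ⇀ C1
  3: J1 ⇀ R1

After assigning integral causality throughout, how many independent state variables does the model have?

β0 stroke→J1  (Se1: effort source, stroke at far end)
β1 stroke→Sf1  (source Sf1 imposes f)
β2 stroke→J1  (common-f at J1 fixed by 1)
β3 stroke→J1  (J1: bond 1 brought flow, rest push out)

1  (C1 all integral)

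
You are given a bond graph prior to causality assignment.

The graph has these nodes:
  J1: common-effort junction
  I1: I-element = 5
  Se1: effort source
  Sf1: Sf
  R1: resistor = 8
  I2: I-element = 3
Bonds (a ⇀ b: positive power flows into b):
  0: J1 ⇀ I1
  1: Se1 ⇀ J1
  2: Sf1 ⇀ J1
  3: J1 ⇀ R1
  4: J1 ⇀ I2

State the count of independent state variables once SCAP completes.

2  (I1, I2 all integral)

β1 stroke at J1  (Se1 (Se) sets effort on bond)
β2 stroke at Sf1  (Sf1 fixes flow; stroke at Sf1)
β0 stroke at I1  (J1: bond 1 brought effort, rest push out)
β3 stroke at R1  (0-jn J1 has e-setter on 1)
β4 stroke at I2  (common-e at J1 fixed by 1)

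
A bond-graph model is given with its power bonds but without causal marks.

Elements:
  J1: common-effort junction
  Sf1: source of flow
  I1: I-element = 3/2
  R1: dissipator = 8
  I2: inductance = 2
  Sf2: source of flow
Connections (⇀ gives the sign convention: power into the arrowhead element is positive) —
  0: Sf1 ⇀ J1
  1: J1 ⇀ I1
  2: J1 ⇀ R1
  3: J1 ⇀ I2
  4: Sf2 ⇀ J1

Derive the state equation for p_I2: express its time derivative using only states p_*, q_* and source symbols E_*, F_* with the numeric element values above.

bond 0 stroke→Sf1  (Sf1: flow source, stroke at near end)
bond 4 stroke→Sf2  (Sf2: flow source, stroke at near end)
bond 1 stroke→I1  (I1 outputs flow p/I1)
bond 3 stroke→I2  (I2 integral (f out))
bond 2 stroke→J1  (J1 needs exactly one e-in)

dp_I2/dt = 8*F_Sf1 + 8*F_Sf2 - 16*p_I1/3 - 4*p_I2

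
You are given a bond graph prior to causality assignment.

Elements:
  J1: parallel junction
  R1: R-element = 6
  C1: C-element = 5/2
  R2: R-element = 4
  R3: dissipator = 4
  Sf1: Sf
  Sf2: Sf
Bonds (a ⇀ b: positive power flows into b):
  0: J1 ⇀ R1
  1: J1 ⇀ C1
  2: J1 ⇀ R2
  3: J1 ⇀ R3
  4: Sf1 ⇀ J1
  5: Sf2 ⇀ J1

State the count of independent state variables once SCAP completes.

1  (C1 all integral)

#4 →Sf1  (Sf1 fixes flow; stroke at Sf1)
#5 →Sf2  (Sf2: flow source, stroke at near end)
#1 →J1  (prefer integral on C1)
#0 →R1  (J1 effort already set via bond 1)
#2 →R2  (0-jn J1 has e-setter on 1)
#3 →R3  (J1: bond 1 brought effort, rest push out)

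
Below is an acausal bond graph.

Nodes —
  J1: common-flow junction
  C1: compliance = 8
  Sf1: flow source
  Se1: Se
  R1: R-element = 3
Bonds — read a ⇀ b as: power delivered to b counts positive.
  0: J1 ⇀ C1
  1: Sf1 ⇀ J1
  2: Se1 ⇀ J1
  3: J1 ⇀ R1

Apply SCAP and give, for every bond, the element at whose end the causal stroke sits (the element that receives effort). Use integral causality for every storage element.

#0 stroke at J1
#1 stroke at Sf1
#2 stroke at J1
#3 stroke at J1

bond 1 |Sf1  (Sf1 fixes flow; stroke at Sf1)
bond 2 |J1  (Se1 fixes effort; stroke away)
bond 0 |J1  (J1: bond 1 brought flow, rest push out)
bond 3 |J1  (common-f at J1 fixed by 1)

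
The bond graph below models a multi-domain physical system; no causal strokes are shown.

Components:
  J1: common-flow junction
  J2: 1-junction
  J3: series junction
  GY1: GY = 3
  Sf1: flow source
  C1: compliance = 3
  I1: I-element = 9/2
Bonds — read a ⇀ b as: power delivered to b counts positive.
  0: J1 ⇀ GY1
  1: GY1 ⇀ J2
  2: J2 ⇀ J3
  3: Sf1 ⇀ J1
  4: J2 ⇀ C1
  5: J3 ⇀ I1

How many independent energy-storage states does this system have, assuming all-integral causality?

2  (C1, I1 all integral)

bond 3 →Sf1  (Sf1: flow source, stroke at near end)
bond 0 →J1  (common-f at J1 fixed by 3)
bond 1 →J2  (GY1 both-in/both-out from 0)
bond 4 →J2  (C1 outputs effort q/C1)
bond 2 →J3  (J2: last free bond brings flow in)
bond 5 →I1  (only one flow-in slot at J3)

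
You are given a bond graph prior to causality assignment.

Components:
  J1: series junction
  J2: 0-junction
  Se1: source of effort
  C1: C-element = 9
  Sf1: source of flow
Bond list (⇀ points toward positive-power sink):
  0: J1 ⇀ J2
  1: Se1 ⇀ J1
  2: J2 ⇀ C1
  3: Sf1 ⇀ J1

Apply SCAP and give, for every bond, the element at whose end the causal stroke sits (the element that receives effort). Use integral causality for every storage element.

β1 |J1  (Se1 fixes effort; stroke away)
β3 |Sf1  (Sf1 fixes flow; stroke at Sf1)
β0 |J1  (1-jn J1 has f-setter on 3)
β2 |J2  (J2 needs exactly one e-in)

#0 →J1
#1 →J1
#2 →J2
#3 →Sf1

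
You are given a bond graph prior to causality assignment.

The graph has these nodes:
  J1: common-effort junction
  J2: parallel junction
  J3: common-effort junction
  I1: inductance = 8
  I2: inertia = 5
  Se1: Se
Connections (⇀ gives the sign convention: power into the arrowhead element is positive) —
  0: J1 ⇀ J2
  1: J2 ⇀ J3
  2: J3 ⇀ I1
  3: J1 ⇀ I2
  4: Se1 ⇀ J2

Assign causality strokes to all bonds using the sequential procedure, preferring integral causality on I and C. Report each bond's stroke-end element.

#4 |J2  (source Se1 imposes e)
#0 |J1  (J2 effort already set via bond 4)
#1 |J3  (0-jn J2 has e-setter on 4)
#2 |I1  (J3 effort already set via bond 1)
#3 |I2  (common-e at J1 fixed by 0)

b0 →J1
b1 →J3
b2 →I1
b3 →I2
b4 →J2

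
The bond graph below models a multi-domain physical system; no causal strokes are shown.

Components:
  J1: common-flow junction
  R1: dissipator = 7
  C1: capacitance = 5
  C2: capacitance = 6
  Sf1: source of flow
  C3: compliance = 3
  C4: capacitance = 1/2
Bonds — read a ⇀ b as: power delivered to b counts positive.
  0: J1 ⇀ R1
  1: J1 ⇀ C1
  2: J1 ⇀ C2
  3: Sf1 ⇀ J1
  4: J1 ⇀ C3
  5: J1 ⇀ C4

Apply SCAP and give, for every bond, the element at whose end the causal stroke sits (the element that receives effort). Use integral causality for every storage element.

#3 stroke→Sf1  (Sf1 fixes flow; stroke at Sf1)
#0 stroke→J1  (J1: bond 3 brought flow, rest push out)
#1 stroke→J1  (common-f at J1 fixed by 3)
#2 stroke→J1  (J1: bond 3 brought flow, rest push out)
#4 stroke→J1  (J1 flow already set via bond 3)
#5 stroke→J1  (common-f at J1 fixed by 3)

b0 |J1
b1 |J1
b2 |J1
b3 |Sf1
b4 |J1
b5 |J1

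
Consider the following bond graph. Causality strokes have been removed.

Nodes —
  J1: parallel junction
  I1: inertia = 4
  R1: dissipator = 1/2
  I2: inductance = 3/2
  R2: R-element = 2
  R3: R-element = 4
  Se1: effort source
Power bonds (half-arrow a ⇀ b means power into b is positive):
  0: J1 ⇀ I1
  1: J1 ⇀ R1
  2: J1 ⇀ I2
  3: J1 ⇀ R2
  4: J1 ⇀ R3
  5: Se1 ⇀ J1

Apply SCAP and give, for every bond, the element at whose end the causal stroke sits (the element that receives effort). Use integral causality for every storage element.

#0 →I1
#1 →R1
#2 →I2
#3 →R2
#4 →R3
#5 →J1

β5 stroke at J1  (Se1 fixes effort; stroke away)
β0 stroke at I1  (common-e at J1 fixed by 5)
β1 stroke at R1  (0-jn J1 has e-setter on 5)
β2 stroke at I2  (0-jn J1 has e-setter on 5)
β3 stroke at R2  (J1: bond 5 brought effort, rest push out)
β4 stroke at R3  (J1: bond 5 brought effort, rest push out)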